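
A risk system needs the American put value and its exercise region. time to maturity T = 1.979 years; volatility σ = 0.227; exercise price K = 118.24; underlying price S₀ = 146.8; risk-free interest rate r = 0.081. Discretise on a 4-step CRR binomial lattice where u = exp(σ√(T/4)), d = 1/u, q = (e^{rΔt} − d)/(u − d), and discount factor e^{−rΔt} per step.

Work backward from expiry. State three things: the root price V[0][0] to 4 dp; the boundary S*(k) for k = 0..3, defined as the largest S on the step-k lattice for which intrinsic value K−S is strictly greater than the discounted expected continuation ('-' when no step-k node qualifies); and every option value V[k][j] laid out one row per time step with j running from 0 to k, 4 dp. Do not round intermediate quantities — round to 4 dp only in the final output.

price = 2.9160
boundary = - - - 90.9278
tree:
2.9160
6.3361 0.7193
13.4071 1.8157 0.0000
27.3122 4.5835 0.0000 0.0000
40.7307 11.5706 0.0000 0.0000 0.0000

Δt=0.49475, u=1.17312, d=0.85243, q=0.58767, disc=e^(-rΔt)=0.96072
k=4 terminal: V=max(K-S,0) → 40.7307 11.5706 0.0000 0.0000 0.0000
k=3: j=0 S=90.9278 intr=27.3122 cont=22.6674 V=27.3122[EX]; j=1 S=125.1362 intr=0.0000 cont=4.5835 V=4.5835[hold]; j=2 S=172.2143 intr=0.0000 cont=0.0000 V=0.0000[hold]; j=3 S=237.0038 intr=0.0000 cont=0.0000 V=0.0000[hold]  S*(3)=90.9278
k=2: j=0 S=106.6694 intr=11.5706 cont=13.4071 V=13.4071[hold]; j=1 S=146.8000 intr=0.0000 cont=1.8157 V=1.8157[hold]; j=2 S=202.0283 intr=0.0000 cont=0.0000 V=0.0000[hold]  S*(2)=-
k=1: j=0 S=125.1362 intr=0.0000 cont=6.3361 V=6.3361[hold]; j=1 S=172.2143 intr=0.0000 cont=0.7193 V=0.7193[hold]  S*(1)=-
k=0: j=0 S=146.8000 intr=0.0000 cont=2.9160 V=2.9160[hold]  S*(0)=-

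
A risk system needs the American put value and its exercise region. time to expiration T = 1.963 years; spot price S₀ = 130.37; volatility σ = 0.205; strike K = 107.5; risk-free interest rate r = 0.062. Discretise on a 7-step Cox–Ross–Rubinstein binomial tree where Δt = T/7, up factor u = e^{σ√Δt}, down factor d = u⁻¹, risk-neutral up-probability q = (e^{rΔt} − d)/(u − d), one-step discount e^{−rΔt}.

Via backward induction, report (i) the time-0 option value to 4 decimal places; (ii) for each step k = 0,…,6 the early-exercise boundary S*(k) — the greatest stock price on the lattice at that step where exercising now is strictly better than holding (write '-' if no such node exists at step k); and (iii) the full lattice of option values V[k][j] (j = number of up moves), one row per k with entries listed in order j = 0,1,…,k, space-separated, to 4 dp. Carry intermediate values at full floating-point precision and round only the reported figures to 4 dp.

price = 2.5764
boundary = - - - - 84.4485 94.1322 84.4485
tree:
2.5764
4.6705 0.9687
8.2412 1.9381 0.2175
14.0673 3.8026 0.4956 0.0000
23.0515 7.2658 1.1294 0.0000 0.0000
31.7391 13.3678 2.5739 0.0000 0.0000 0.0000
39.5329 23.0515 5.8657 0.0000 0.0000 0.0000 0.0000
46.5249 31.7391 13.3678 0.0000 0.0000 0.0000 0.0000 0.0000

Δt=0.28043  u=1.11467  d=0.89713  q=0.55351  discount=0.98276
step 7 (expiry): payoffs max(K−S,0) = 46.5249 31.7391 13.3678 0.0000 0.0000 0.0000 0.0000 0.0000
step 6: (k=6,j=0): S=67.9671, (K−S)⁺=39.5329, hold=37.6800 ⇒ V=39.5329 exercise | (k=6,j=1): S=84.4485, (K−S)⁺=23.0515, hold=21.1986 ⇒ V=23.0515 exercise | (k=6,j=2): S=104.9264, (K−S)⁺=2.5736, hold=5.8657 ⇒ V=5.8657 continue | (k=6,j=3): S=130.3700, (K−S)⁺=0.0000, hold=0.0000 ⇒ V=0.0000 continue | (k=6,j=4): S=161.9834, (K−S)⁺=0.0000, hold=0.0000 ⇒ V=0.0000 continue | (k=6,j=5): S=201.2628, (K−S)⁺=0.0000, hold=0.0000 ⇒ V=0.0000 continue | (k=6,j=6): S=250.0671, (K−S)⁺=0.0000, hold=0.0000 ⇒ V=0.0000 continue  boundary S*=84.4485
step 5: (k=5,j=0): S=75.7609, (K−S)⁺=31.7391, hold=29.8862 ⇒ V=31.7391 exercise | (k=5,j=1): S=94.1322, (K−S)⁺=13.3678, hold=13.3057 ⇒ V=13.3678 exercise | (k=5,j=2): S=116.9583, (K−S)⁺=0.0000, hold=2.5739 ⇒ V=2.5739 continue | (k=5,j=3): S=145.3196, (K−S)⁺=0.0000, hold=0.0000 ⇒ V=0.0000 continue | (k=5,j=4): S=180.5582, (K−S)⁺=0.0000, hold=0.0000 ⇒ V=0.0000 continue | (k=5,j=5): S=224.3417, (K−S)⁺=0.0000, hold=0.0000 ⇒ V=0.0000 continue  boundary S*=94.1322
step 4: (k=4,j=0): S=84.4485, (K−S)⁺=23.0515, hold=21.1986 ⇒ V=23.0515 exercise | (k=4,j=1): S=104.9264, (K−S)⁺=2.5736, hold=7.2658 ⇒ V=7.2658 continue | (k=4,j=2): S=130.3700, (K−S)⁺=0.0000, hold=1.1294 ⇒ V=1.1294 continue | (k=4,j=3): S=161.9834, (K−S)⁺=0.0000, hold=0.0000 ⇒ V=0.0000 continue | (k=4,j=4): S=201.2628, (K−S)⁺=0.0000, hold=0.0000 ⇒ V=0.0000 continue  boundary S*=84.4485
step 3: (k=3,j=0): S=94.1322, (K−S)⁺=13.3678, hold=14.0673 ⇒ V=14.0673 continue | (k=3,j=1): S=116.9583, (K−S)⁺=0.0000, hold=3.8026 ⇒ V=3.8026 continue | (k=3,j=2): S=145.3196, (K−S)⁺=0.0000, hold=0.4956 ⇒ V=0.4956 continue | (k=3,j=3): S=180.5582, (K−S)⁺=0.0000, hold=0.0000 ⇒ V=0.0000 continue  boundary S*=-
step 2: (k=2,j=0): S=104.9264, (K−S)⁺=2.5736, hold=8.2412 ⇒ V=8.2412 continue | (k=2,j=1): S=130.3700, (K−S)⁺=0.0000, hold=1.9381 ⇒ V=1.9381 continue | (k=2,j=2): S=161.9834, (K−S)⁺=0.0000, hold=0.2175 ⇒ V=0.2175 continue  boundary S*=-
step 1: (k=1,j=0): S=116.9583, (K−S)⁺=0.0000, hold=4.6705 ⇒ V=4.6705 continue | (k=1,j=1): S=145.3196, (K−S)⁺=0.0000, hold=0.9687 ⇒ V=0.9687 continue  boundary S*=-
step 0: (k=0,j=0): S=130.3700, (K−S)⁺=0.0000, hold=2.5764 ⇒ V=2.5764 continue  boundary S*=-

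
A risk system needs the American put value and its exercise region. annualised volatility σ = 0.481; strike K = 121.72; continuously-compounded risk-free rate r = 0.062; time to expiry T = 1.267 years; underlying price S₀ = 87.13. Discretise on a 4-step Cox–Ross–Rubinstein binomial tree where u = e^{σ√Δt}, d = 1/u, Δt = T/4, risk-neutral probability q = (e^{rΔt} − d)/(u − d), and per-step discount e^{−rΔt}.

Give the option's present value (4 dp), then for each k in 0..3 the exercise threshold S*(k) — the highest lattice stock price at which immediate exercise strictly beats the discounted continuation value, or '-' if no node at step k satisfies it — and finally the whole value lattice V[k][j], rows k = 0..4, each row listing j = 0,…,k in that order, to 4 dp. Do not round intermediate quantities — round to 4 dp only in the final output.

params: Δt=0.31675 u=1.31089 d=0.76284 q=0.46892 e^(-rΔt)=0.98055
t_4 payoffs: 92.2149 71.0171 34.5900 0.0000 0.0000
t_3: node(3,0) S=38.6781 payoff=83.0419 vs cont=80.6748 → 83.0419 [stop]  node(3,1) S=66.4661 payoff=55.2539 vs cont=52.8868 → 55.2539 [stop]  node(3,2) S=114.2182 payoff=7.5018 vs cont=18.0128 → 18.0128 [wait]  node(3,3) S=196.2775 payoff=0.0000 vs cont=0.0000 → 0.0000 [wait]  ⇒ S*(3)=66.4661
t_2: node(2,0) S=50.7029 payoff=71.0171 vs cont=68.6501 → 71.0171 [stop]  node(2,1) S=87.1300 payoff=34.5900 vs cont=37.0559 → 37.0559 [wait]  node(2,2) S=149.7280 payoff=0.0000 vs cont=9.3802 → 9.3802 [wait]  ⇒ S*(2)=50.7029
t_1: node(1,0) S=66.4661 payoff=55.2539 vs cont=54.0207 → 55.2539 [stop]  node(1,1) S=114.2182 payoff=7.5018 vs cont=23.6100 → 23.6100 [wait]  ⇒ S*(1)=66.4661
t_0: node(0,0) S=87.1300 payoff=34.5900 vs cont=39.6295 → 39.6295 [wait]  ⇒ S*(0)=-

price = 39.6295
boundary = - 66.4661 50.7029 66.4661
tree:
39.6295
55.2539 23.6100
71.0171 37.0559 9.3802
83.0419 55.2539 18.0128 0.0000
92.2149 71.0171 34.5900 0.0000 0.0000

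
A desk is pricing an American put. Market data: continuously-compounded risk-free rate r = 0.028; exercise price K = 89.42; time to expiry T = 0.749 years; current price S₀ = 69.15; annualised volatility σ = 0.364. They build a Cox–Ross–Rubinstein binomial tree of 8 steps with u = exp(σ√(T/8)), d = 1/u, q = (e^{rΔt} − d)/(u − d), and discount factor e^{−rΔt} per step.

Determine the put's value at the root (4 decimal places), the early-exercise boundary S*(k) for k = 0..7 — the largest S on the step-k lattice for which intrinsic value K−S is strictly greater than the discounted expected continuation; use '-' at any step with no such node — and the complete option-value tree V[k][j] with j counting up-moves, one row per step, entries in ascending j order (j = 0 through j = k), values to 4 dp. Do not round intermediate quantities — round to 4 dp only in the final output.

price = 22.1602
boundary = - - 55.3415 49.5086 55.3415 61.8617 69.1500 77.2970
tree:
22.1602
27.9134 16.1455
34.0785 21.4907 10.5332
39.9114 27.6035 15.0888 5.7325
45.1296 34.0785 20.8485 9.0288 2.2486
49.7978 39.9114 27.5583 13.8065 3.9830 0.4113
53.9739 45.1296 34.0785 20.2700 6.9891 0.7990 0.0000
57.7099 49.7978 39.9114 27.5583 12.1230 1.5524 0.0000 0.0000
61.0521 53.9739 45.1296 34.0785 20.2700 3.0161 0.0000 0.0000 0.0000

Δt=0.09362  u=1.11782  d=0.89460  q=0.48394  discount=0.99738
step 8 (expiry): payoffs max(K−S,0) = 61.0521 53.9739 45.1296 34.0785 20.2700 3.0161 0.0000 0.0000 0.0000
step 7: (k=7,j=0): S=31.7101, (K−S)⁺=57.7099, hold=57.4758 ⇒ V=57.7099 exercise | (k=7,j=1): S=39.6222, (K−S)⁺=49.7978, hold=49.5636 ⇒ V=49.7978 exercise | (k=7,j=2): S=49.5086, (K−S)⁺=39.9114, hold=39.6773 ⇒ V=39.9114 exercise | (k=7,j=3): S=61.8617, (K−S)⁺=27.5583, hold=27.3242 ⇒ V=27.5583 exercise | (k=7,j=4): S=77.2970, (K−S)⁺=12.1230, hold=11.8889 ⇒ V=12.1230 exercise | (k=7,j=5): S=96.5837, (K−S)⁺=0.0000, hold=1.5524 ⇒ V=1.5524 continue | (k=7,j=6): S=120.6828, (K−S)⁺=0.0000, hold=0.0000 ⇒ V=0.0000 continue | (k=7,j=7): S=150.7948, (K−S)⁺=0.0000, hold=0.0000 ⇒ V=0.0000 continue  boundary S*=77.2970
step 6: (k=6,j=0): S=35.4461, (K−S)⁺=53.9739, hold=53.7398 ⇒ V=53.9739 exercise | (k=6,j=1): S=44.2904, (K−S)⁺=45.1296, hold=44.8955 ⇒ V=45.1296 exercise | (k=6,j=2): S=55.3415, (K−S)⁺=34.0785, hold=33.8444 ⇒ V=34.0785 exercise | (k=6,j=3): S=69.1500, (K−S)⁺=20.2700, hold=20.0359 ⇒ V=20.2700 exercise | (k=6,j=4): S=86.4039, (K−S)⁺=3.0161, hold=6.9891 ⇒ V=6.9891 continue | (k=6,j=5): S=107.9629, (K−S)⁺=0.0000, hold=0.7990 ⇒ V=0.7990 continue | (k=6,j=6): S=134.9012, (K−S)⁺=0.0000, hold=0.0000 ⇒ V=0.0000 continue  boundary S*=69.1500
step 5: (k=5,j=0): S=39.6222, (K−S)⁺=49.7978, hold=49.5636 ⇒ V=49.7978 exercise | (k=5,j=1): S=49.5086, (K−S)⁺=39.9114, hold=39.6773 ⇒ V=39.9114 exercise | (k=5,j=2): S=61.8617, (K−S)⁺=27.5583, hold=27.3242 ⇒ V=27.5583 exercise | (k=5,j=3): S=77.2970, (K−S)⁺=12.1230, hold=13.8065 ⇒ V=13.8065 continue | (k=5,j=4): S=96.5837, (K−S)⁺=0.0000, hold=3.9830 ⇒ V=3.9830 continue | (k=5,j=5): S=120.6828, (K−S)⁺=0.0000, hold=0.4113 ⇒ V=0.4113 continue  boundary S*=61.8617
step 4: (k=4,j=0): S=44.2904, (K−S)⁺=45.1296, hold=44.8955 ⇒ V=45.1296 exercise | (k=4,j=1): S=55.3415, (K−S)⁺=34.0785, hold=33.8444 ⇒ V=34.0785 exercise | (k=4,j=2): S=69.1500, (K−S)⁺=20.2700, hold=20.8485 ⇒ V=20.8485 continue | (k=4,j=3): S=86.4039, (K−S)⁺=3.0161, hold=9.0288 ⇒ V=9.0288 continue | (k=4,j=4): S=107.9629, (K−S)⁺=0.0000, hold=2.2486 ⇒ V=2.2486 continue  boundary S*=55.3415
step 3: (k=3,j=0): S=49.5086, (K−S)⁺=39.9114, hold=39.6773 ⇒ V=39.9114 exercise | (k=3,j=1): S=61.8617, (K−S)⁺=27.5583, hold=27.6035 ⇒ V=27.6035 continue | (k=3,j=2): S=77.2970, (K−S)⁺=12.1230, hold=15.0888 ⇒ V=15.0888 continue | (k=3,j=3): S=96.5837, (K−S)⁺=0.0000, hold=5.7325 ⇒ V=5.7325 continue  boundary S*=49.5086
step 2: (k=2,j=0): S=55.3415, (K−S)⁺=34.0785, hold=33.8662 ⇒ V=34.0785 exercise | (k=2,j=1): S=69.1500, (K−S)⁺=20.2700, hold=21.4907 ⇒ V=21.4907 continue | (k=2,j=2): S=86.4039, (K−S)⁺=3.0161, hold=10.5332 ⇒ V=10.5332 continue  boundary S*=55.3415
step 1: (k=1,j=0): S=61.8617, (K−S)⁺=27.5583, hold=27.9134 ⇒ V=27.9134 continue | (k=1,j=1): S=77.2970, (K−S)⁺=12.1230, hold=16.1455 ⇒ V=16.1455 continue  boundary S*=-
step 0: (k=0,j=0): S=69.1500, (K−S)⁺=20.2700, hold=22.1602 ⇒ V=22.1602 continue  boundary S*=-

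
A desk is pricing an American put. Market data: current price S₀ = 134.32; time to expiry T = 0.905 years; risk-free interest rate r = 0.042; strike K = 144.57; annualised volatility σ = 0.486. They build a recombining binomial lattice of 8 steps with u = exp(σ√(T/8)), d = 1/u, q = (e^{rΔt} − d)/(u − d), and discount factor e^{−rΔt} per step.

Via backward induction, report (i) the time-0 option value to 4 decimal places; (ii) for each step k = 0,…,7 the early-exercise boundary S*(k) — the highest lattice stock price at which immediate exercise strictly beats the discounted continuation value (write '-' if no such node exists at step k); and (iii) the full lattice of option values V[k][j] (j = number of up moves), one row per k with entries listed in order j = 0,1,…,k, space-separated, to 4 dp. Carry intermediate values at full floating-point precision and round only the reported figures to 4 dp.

params: Δt=0.11313 u=1.17758 d=0.84920 q=0.47373 e^(-rΔt)=0.99526
t_8 payoffs: 108.2440 94.1970 74.7180 47.7066 10.2500 0.0000 0.0000 0.0000 0.0000
t_7: node(7,0) S=42.7767 payoff=101.7933 vs cont=101.1080 → 101.7933 [stop]  node(7,1) S=59.3183 payoff=85.2517 vs cont=84.5665 → 85.2517 [stop]  node(7,2) S=82.2563 payoff=62.3137 vs cont=61.6284 → 62.3137 [stop]  node(7,3) S=114.0644 payoff=30.5056 vs cont=29.8203 → 30.5056 [stop]  node(7,4) S=158.1726 payoff=0.0000 vs cont=5.3687 → 5.3687 [wait]  node(7,5) S=219.3371 payoff=0.0000 vs cont=0.0000 → 0.0000 [wait]  node(7,6) S=304.1536 payoff=0.0000 vs cont=0.0000 → 0.0000 [wait]  node(7,7) S=421.7681 payoff=0.0000 vs cont=0.0000 → 0.0000 [wait]  ⇒ S*(7)=114.0644
t_6: node(6,0) S=50.3730 payoff=94.1970 vs cont=93.5117 → 94.1970 [stop]  node(6,1) S=69.8520 payoff=74.7180 vs cont=74.0327 → 74.7180 [stop]  node(6,2) S=96.8634 payoff=47.7066 vs cont=47.0213 → 47.7066 [stop]  node(6,3) S=134.3200 payoff=10.2500 vs cont=18.5094 → 18.5094 [wait]  node(6,4) S=186.2608 payoff=0.0000 vs cont=2.8120 → 2.8120 [wait]  node(6,5) S=258.2869 payoff=0.0000 vs cont=0.0000 → 0.0000 [wait]  node(6,6) S=358.1652 payoff=0.0000 vs cont=0.0000 → 0.0000 [wait]  ⇒ S*(6)=96.8634
t_5: node(5,0) S=59.3183 payoff=85.2517 vs cont=84.5665 → 85.2517 [stop]  node(5,1) S=82.2563 payoff=62.3137 vs cont=61.6284 → 62.3137 [stop]  node(5,2) S=114.0644 payoff=30.5056 vs cont=33.7145 → 33.7145 [wait]  node(5,3) S=158.1726 payoff=0.0000 vs cont=11.0206 → 11.0206 [wait]  node(5,4) S=219.3371 payoff=0.0000 vs cont=1.4729 → 1.4729 [wait]  node(5,5) S=304.1536 payoff=0.0000 vs cont=0.0000 → 0.0000 [wait]  ⇒ S*(5)=82.2563
t_4: node(4,0) S=69.8520 payoff=74.7180 vs cont=74.0327 → 74.7180 [stop]  node(4,1) S=96.8634 payoff=47.7066 vs cont=48.5343 → 48.5343 [wait]  node(4,2) S=134.3200 payoff=10.2500 vs cont=22.8549 → 22.8549 [wait]  node(4,3) S=186.2608 payoff=0.0000 vs cont=6.4668 → 6.4668 [wait]  node(4,4) S=258.2869 payoff=0.0000 vs cont=0.7715 → 0.7715 [wait]  ⇒ S*(4)=69.8520
t_3: node(3,0) S=82.2563 payoff=62.3137 vs cont=62.0186 → 62.3137 [stop]  node(3,1) S=114.0644 payoff=30.5056 vs cont=36.1968 → 36.1968 [wait]  node(3,2) S=158.1726 payoff=0.0000 vs cont=15.0198 → 15.0198 [wait]  node(3,3) S=219.3371 payoff=0.0000 vs cont=3.7509 → 3.7509 [wait]  ⇒ S*(3)=82.2563
t_2: node(2,0) S=96.8634 payoff=47.7066 vs cont=49.7046 → 49.7046 [wait]  node(2,1) S=134.3200 payoff=10.2500 vs cont=26.0407 → 26.0407 [wait]  node(2,2) S=186.2608 payoff=0.0000 vs cont=9.6355 → 9.6355 [wait]  ⇒ S*(2)=-
t_1: node(1,0) S=114.0644 payoff=30.5056 vs cont=38.3119 → 38.3119 [wait]  node(1,1) S=158.1726 payoff=0.0000 vs cont=18.1825 → 18.1825 [wait]  ⇒ S*(1)=-
t_0: node(0,0) S=134.3200 payoff=10.2500 vs cont=28.6396 → 28.6396 [wait]  ⇒ S*(0)=-

price = 28.6396
boundary = - - - 82.2563 69.8520 82.2563 96.8634 114.0644
tree:
28.6396
38.3119 18.1825
49.7046 26.0407 9.6355
62.3137 36.1968 15.0198 3.7509
74.7180 48.5343 22.8549 6.4668 0.7715
85.2517 62.3137 33.7145 11.0206 1.4729 0.0000
94.1970 74.7180 47.7066 18.5094 2.8120 0.0000 0.0000
101.7933 85.2517 62.3137 30.5056 5.3687 0.0000 0.0000 0.0000
108.2440 94.1970 74.7180 47.7066 10.2500 0.0000 0.0000 0.0000 0.0000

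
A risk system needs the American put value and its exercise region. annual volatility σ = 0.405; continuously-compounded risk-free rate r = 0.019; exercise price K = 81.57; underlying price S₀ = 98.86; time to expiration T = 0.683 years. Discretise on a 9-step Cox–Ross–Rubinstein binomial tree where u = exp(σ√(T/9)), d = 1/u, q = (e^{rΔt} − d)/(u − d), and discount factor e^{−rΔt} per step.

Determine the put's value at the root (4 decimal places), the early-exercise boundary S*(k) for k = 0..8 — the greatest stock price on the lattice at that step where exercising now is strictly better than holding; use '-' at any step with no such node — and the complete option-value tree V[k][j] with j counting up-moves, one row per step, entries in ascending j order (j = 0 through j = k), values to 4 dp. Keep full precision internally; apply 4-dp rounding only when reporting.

Δt=0.07589  u=1.11803  d=0.89443  q=0.47859  discount=0.99856
step 9 (expiry): payoffs max(K−S,0) = 45.3511 36.2966 24.9785 10.8310 0.0000 0.0000 0.0000 0.0000 0.0000 0.0000
step 8: (k=8,j=0): S=40.4939, (K−S)⁺=41.0761, hold=40.9586 ⇒ V=41.0761 exercise | (k=8,j=1): S=50.6171, (K−S)⁺=30.9529, hold=30.8354 ⇒ V=30.9529 exercise | (k=8,j=2): S=63.2711, (K−S)⁺=18.2989, hold=18.1814 ⇒ V=18.2989 exercise | (k=8,j=3): S=79.0884, (K−S)⁺=2.4816, hold=5.6392 ⇒ V=5.6392 continue | (k=8,j=4): S=98.8600, (K−S)⁺=0.0000, hold=0.0000 ⇒ V=0.0000 continue | (k=8,j=5): S=123.5744, (K−S)⁺=0.0000, hold=0.0000 ⇒ V=0.0000 continue | (k=8,j=6): S=154.4671, (K−S)⁺=0.0000, hold=0.0000 ⇒ V=0.0000 continue | (k=8,j=7): S=193.0829, (K−S)⁺=0.0000, hold=0.0000 ⇒ V=0.0000 continue | (k=8,j=8): S=241.3524, (K−S)⁺=0.0000, hold=0.0000 ⇒ V=0.0000 continue  boundary S*=63.2711
step 7: (k=7,j=0): S=45.2734, (K−S)⁺=36.2966, hold=36.1790 ⇒ V=36.2966 exercise | (k=7,j=1): S=56.5915, (K−S)⁺=24.9785, hold=24.8610 ⇒ V=24.9785 exercise | (k=7,j=2): S=70.7390, (K−S)⁺=10.8310, hold=12.2225 ⇒ V=12.2225 continue | (k=7,j=3): S=88.4233, (K−S)⁺=0.0000, hold=2.9361 ⇒ V=2.9361 continue | (k=7,j=4): S=110.5285, (K−S)⁺=0.0000, hold=0.0000 ⇒ V=0.0000 continue | (k=7,j=5): S=138.1600, (K−S)⁺=0.0000, hold=0.0000 ⇒ V=0.0000 continue | (k=7,j=6): S=172.6990, (K−S)⁺=0.0000, hold=0.0000 ⇒ V=0.0000 continue | (k=7,j=7): S=215.8727, (K−S)⁺=0.0000, hold=0.0000 ⇒ V=0.0000 continue  boundary S*=56.5915
step 6: (k=6,j=0): S=50.6171, (K−S)⁺=30.9529, hold=30.8354 ⇒ V=30.9529 exercise | (k=6,j=1): S=63.2711, (K−S)⁺=18.2989, hold=18.8464 ⇒ V=18.8464 continue | (k=6,j=2): S=79.0884, (K−S)⁺=2.4816, hold=7.7669 ⇒ V=7.7669 continue | (k=6,j=3): S=98.8600, (K−S)⁺=0.0000, hold=1.5287 ⇒ V=1.5287 continue | (k=6,j=4): S=123.5744, (K−S)⁺=0.0000, hold=0.0000 ⇒ V=0.0000 continue | (k=6,j=5): S=154.4671, (K−S)⁺=0.0000, hold=0.0000 ⇒ V=0.0000 continue | (k=6,j=6): S=193.0829, (K−S)⁺=0.0000, hold=0.0000 ⇒ V=0.0000 continue  boundary S*=50.6171
step 5: (k=5,j=0): S=56.5915, (K−S)⁺=24.9785, hold=25.1226 ⇒ V=25.1226 continue | (k=5,j=1): S=70.7390, (K−S)⁺=10.8310, hold=13.5244 ⇒ V=13.5244 continue | (k=5,j=2): S=88.4233, (K−S)⁺=0.0000, hold=4.7745 ⇒ V=4.7745 continue | (k=5,j=3): S=110.5285, (K−S)⁺=0.0000, hold=0.7959 ⇒ V=0.7959 continue | (k=5,j=4): S=138.1600, (K−S)⁺=0.0000, hold=0.0000 ⇒ V=0.0000 continue | (k=5,j=5): S=172.6990, (K−S)⁺=0.0000, hold=0.0000 ⇒ V=0.0000 continue  boundary S*=-
step 4: (k=4,j=0): S=63.2711, (K−S)⁺=18.2989, hold=19.5436 ⇒ V=19.5436 continue | (k=4,j=1): S=79.0884, (K−S)⁺=2.4816, hold=9.3233 ⇒ V=9.3233 continue | (k=4,j=2): S=98.8600, (K−S)⁺=0.0000, hold=2.8663 ⇒ V=2.8663 continue | (k=4,j=3): S=123.5744, (K−S)⁺=0.0000, hold=0.4144 ⇒ V=0.4144 continue | (k=4,j=4): S=154.4671, (K−S)⁺=0.0000, hold=0.0000 ⇒ V=0.0000 continue  boundary S*=-
step 3: (k=3,j=0): S=70.7390, (K−S)⁺=10.8310, hold=14.6312 ⇒ V=14.6312 continue | (k=3,j=1): S=88.4233, (K−S)⁺=0.0000, hold=6.2241 ⇒ V=6.2241 continue | (k=3,j=2): S=110.5285, (K−S)⁺=0.0000, hold=1.6904 ⇒ V=1.6904 continue | (k=3,j=3): S=138.1600, (K−S)⁺=0.0000, hold=0.2158 ⇒ V=0.2158 continue  boundary S*=-
step 2: (k=2,j=0): S=79.0884, (K−S)⁺=2.4816, hold=10.5923 ⇒ V=10.5923 continue | (k=2,j=1): S=98.8600, (K−S)⁺=0.0000, hold=4.0485 ⇒ V=4.0485 continue | (k=2,j=2): S=123.5744, (K−S)⁺=0.0000, hold=0.9832 ⇒ V=0.9832 continue  boundary S*=-
step 1: (k=1,j=0): S=88.4233, (K−S)⁺=0.0000, hold=7.4497 ⇒ V=7.4497 continue | (k=1,j=1): S=110.5285, (K−S)⁺=0.0000, hold=2.5778 ⇒ V=2.5778 continue  boundary S*=-
step 0: (k=0,j=0): S=98.8600, (K−S)⁺=0.0000, hold=5.1107 ⇒ V=5.1107 continue  boundary S*=-

price = 5.1107
boundary = - - - - - - 50.6171 56.5915 63.2711
tree:
5.1107
7.4497 2.5778
10.5923 4.0485 0.9832
14.6312 6.2241 1.6904 0.2158
19.5436 9.3233 2.8663 0.4144 0.0000
25.1226 13.5244 4.7745 0.7959 0.0000 0.0000
30.9529 18.8464 7.7669 1.5287 0.0000 0.0000 0.0000
36.2966 24.9785 12.2225 2.9361 0.0000 0.0000 0.0000 0.0000
41.0761 30.9529 18.2989 5.6392 0.0000 0.0000 0.0000 0.0000 0.0000
45.3511 36.2966 24.9785 10.8310 0.0000 0.0000 0.0000 0.0000 0.0000 0.0000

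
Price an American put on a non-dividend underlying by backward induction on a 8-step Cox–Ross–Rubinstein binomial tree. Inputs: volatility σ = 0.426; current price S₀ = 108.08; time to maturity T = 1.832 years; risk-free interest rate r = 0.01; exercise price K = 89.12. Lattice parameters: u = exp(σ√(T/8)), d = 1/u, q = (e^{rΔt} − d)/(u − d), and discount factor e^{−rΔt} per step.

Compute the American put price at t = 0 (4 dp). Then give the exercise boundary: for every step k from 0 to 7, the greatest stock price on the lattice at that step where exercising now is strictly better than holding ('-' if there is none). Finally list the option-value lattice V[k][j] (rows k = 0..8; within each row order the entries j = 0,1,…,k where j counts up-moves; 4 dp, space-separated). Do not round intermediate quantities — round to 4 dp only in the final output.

params: Δt=0.22900 u=1.22612 d=0.81558 q=0.45480 e^(-rΔt)=0.99771
t_8 payoffs: 67.9622 57.3118 41.3002 17.2286 0.0000 0.0000 0.0000 0.0000 0.0000
t_7: node(7,0) S=25.9421 payoff=63.1779 vs cont=62.9741 → 63.1779 [stop]  node(7,1) S=39.0008 payoff=50.1192 vs cont=49.9153 → 50.1192 [stop]  node(7,2) S=58.6330 payoff=30.4870 vs cont=30.2831 → 30.4870 [stop]  node(7,3) S=88.1477 payoff=0.9723 vs cont=9.3716 → 9.3716 [wait]  node(7,4) S=132.5195 payoff=0.0000 vs cont=0.0000 → 0.0000 [wait]  node(7,5) S=199.2270 payoff=0.0000 vs cont=0.0000 → 0.0000 [wait]  node(7,6) S=299.5139 payoff=0.0000 vs cont=0.0000 → 0.0000 [wait]  node(7,7) S=450.2830 payoff=0.0000 vs cont=0.0000 → 0.0000 [wait]  ⇒ S*(7)=58.6330
t_6: node(6,0) S=31.8082 payoff=57.3118 vs cont=57.1079 → 57.3118 [stop]  node(6,1) S=47.8198 payoff=41.3002 vs cont=41.0963 → 41.3002 [stop]  node(6,2) S=71.8914 payoff=17.2286 vs cont=20.8360 → 20.8360 [wait]  node(6,3) S=108.0800 payoff=0.0000 vs cont=5.0978 → 5.0978 [wait]  node(6,4) S=162.4853 payoff=0.0000 vs cont=0.0000 → 0.0000 [wait]  node(6,5) S=244.2770 payoff=0.0000 vs cont=0.0000 → 0.0000 [wait]  node(6,6) S=367.2411 payoff=0.0000 vs cont=0.0000 → 0.0000 [wait]  ⇒ S*(6)=47.8198
t_5: node(5,0) S=39.0008 payoff=50.1192 vs cont=49.9153 → 50.1192 [stop]  node(5,1) S=58.6330 payoff=30.4870 vs cont=31.9200 → 31.9200 [wait]  node(5,2) S=88.1477 payoff=0.9723 vs cont=13.6471 → 13.6471 [wait]  node(5,3) S=132.5195 payoff=0.0000 vs cont=2.7730 → 2.7730 [wait]  node(5,4) S=199.2270 payoff=0.0000 vs cont=0.0000 → 0.0000 [wait]  node(5,5) S=299.5139 payoff=0.0000 vs cont=0.0000 → 0.0000 [wait]  ⇒ S*(5)=39.0008
t_4: node(4,0) S=47.8198 payoff=41.3002 vs cont=41.7466 → 41.7466 [wait]  node(4,1) S=71.8914 payoff=17.2286 vs cont=23.5555 → 23.5555 [wait]  node(4,2) S=108.0800 payoff=0.0000 vs cont=8.6817 → 8.6817 [wait]  node(4,3) S=162.4853 payoff=0.0000 vs cont=1.5084 → 1.5084 [wait]  node(4,4) S=244.2770 payoff=0.0000 vs cont=0.0000 → 0.0000 [wait]  ⇒ S*(4)=-
t_3: node(3,0) S=58.6330 payoff=30.4870 vs cont=33.3968 → 33.3968 [wait]  node(3,1) S=88.1477 payoff=0.9723 vs cont=16.7526 → 16.7526 [wait]  node(3,2) S=132.5195 payoff=0.0000 vs cont=5.4069 → 5.4069 [wait]  node(3,3) S=199.2270 payoff=0.0000 vs cont=0.8205 → 0.8205 [wait]  ⇒ S*(3)=-
t_2: node(2,0) S=71.8914 payoff=17.2286 vs cont=25.7680 → 25.7680 [wait]  node(2,1) S=108.0800 payoff=0.0000 vs cont=11.5661 → 11.5661 [wait]  node(2,2) S=162.4853 payoff=0.0000 vs cont=3.3134 → 3.3134 [wait]  ⇒ S*(2)=-
t_1: node(1,0) S=88.1477 payoff=0.9723 vs cont=19.2649 → 19.2649 [wait]  node(1,1) S=132.5195 payoff=0.0000 vs cont=7.7949 → 7.7949 [wait]  ⇒ S*(1)=-
t_0: node(0,0) S=108.0800 payoff=0.0000 vs cont=14.0163 → 14.0163 [wait]  ⇒ S*(0)=-

price = 14.0163
boundary = - - - - - 39.0008 47.8198 58.6330
tree:
14.0163
19.2649 7.7949
25.7680 11.5661 3.3134
33.3968 16.7526 5.4069 0.8205
41.7466 23.5555 8.6817 1.5084 0.0000
50.1192 31.9200 13.6471 2.7730 0.0000 0.0000
57.3118 41.3002 20.8360 5.0978 0.0000 0.0000 0.0000
63.1779 50.1192 30.4870 9.3716 0.0000 0.0000 0.0000 0.0000
67.9622 57.3118 41.3002 17.2286 0.0000 0.0000 0.0000 0.0000 0.0000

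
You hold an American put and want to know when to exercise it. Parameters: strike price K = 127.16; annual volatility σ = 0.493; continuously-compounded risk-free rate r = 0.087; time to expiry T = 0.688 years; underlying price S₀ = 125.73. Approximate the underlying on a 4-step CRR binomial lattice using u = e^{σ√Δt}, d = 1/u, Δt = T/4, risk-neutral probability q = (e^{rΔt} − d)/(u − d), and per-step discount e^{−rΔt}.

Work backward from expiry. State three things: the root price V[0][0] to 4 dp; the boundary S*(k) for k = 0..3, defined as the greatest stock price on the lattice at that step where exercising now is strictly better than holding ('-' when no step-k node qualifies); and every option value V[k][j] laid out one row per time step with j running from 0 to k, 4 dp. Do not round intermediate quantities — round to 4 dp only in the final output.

price = 17.5161
boundary = - - 83.5307 102.4808
tree:
17.5161
28.2552 6.6872
43.6293 12.8513 0.3671
59.0753 24.6792 0.7246 0.0000
71.6651 43.6293 1.4300 0.0000 0.0000

Δt=0.17200, u=1.22686, d=0.81509, q=0.48568, disc=e^(-rΔt)=0.98515
k=4 terminal: V=max(K-S,0) → 71.6651 43.6293 1.4300 0.0000 0.0000
k=3: j=0 S=68.0847 intr=59.0753 cont=57.1866 V=59.0753[EX]; j=1 S=102.4808 intr=24.6792 cont=22.7905 V=24.6792[EX]; j=2 S=154.2536 intr=0.0000 cont=0.7246 V=0.7246[hold]; j=3 S=232.1818 intr=0.0000 cont=0.0000 V=0.0000[hold]  S*(3)=102.4808
k=2: j=0 S=83.5307 intr=43.6293 cont=41.7407 V=43.6293[EX]; j=1 S=125.7300 intr=1.4300 cont=12.8513 V=12.8513[hold]; j=2 S=189.2482 intr=0.0000 cont=0.3671 V=0.3671[hold]  S*(2)=83.5307
k=1: j=0 S=102.4808 intr=24.6792 cont=28.2552 V=28.2552[hold]; j=1 S=154.2536 intr=0.0000 cont=6.6872 V=6.6872[hold]  S*(1)=-
k=0: j=0 S=125.7300 intr=1.4300 cont=17.5161 V=17.5161[hold]  S*(0)=-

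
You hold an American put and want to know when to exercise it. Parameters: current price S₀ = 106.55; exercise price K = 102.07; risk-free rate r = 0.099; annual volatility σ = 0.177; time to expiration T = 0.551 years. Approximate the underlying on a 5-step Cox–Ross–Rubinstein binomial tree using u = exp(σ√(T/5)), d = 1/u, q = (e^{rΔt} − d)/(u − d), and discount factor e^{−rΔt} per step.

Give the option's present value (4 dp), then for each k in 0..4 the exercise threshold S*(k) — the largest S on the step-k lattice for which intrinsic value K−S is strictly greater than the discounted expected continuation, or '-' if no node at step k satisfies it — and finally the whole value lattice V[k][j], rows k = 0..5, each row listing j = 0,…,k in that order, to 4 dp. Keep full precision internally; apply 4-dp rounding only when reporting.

Δt=0.11020, u=1.06052, d=0.94294, q=0.57861, disc=e^(-rΔt)=0.98915
k=5 terminal: V=max(K-S,0) → 22.6440 12.7396 1.6002 0.0000 0.0000 0.0000
k=4: j=0 S=84.2328 intr=17.8372 cont=16.7297 V=17.8372[EX]; j=1 S=94.7365 intr=7.3335 cont=6.2260 V=7.3335[EX]; j=2 S=106.5500 intr=0.0000 cont=0.6670 V=0.6670[hold]; j=3 S=119.8366 intr=0.0000 cont=0.0000 V=0.0000[hold]; j=4 S=134.7801 intr=0.0000 cont=0.0000 V=0.0000[hold]  S*(4)=94.7365
k=3: j=0 S=89.3304 intr=12.7396 cont=11.6321 V=12.7396[EX]; j=1 S=100.4698 intr=1.6002 cont=3.4385 V=3.4385[hold]; j=2 S=112.9982 intr=0.0000 cont=0.2780 V=0.2780[hold]; j=3 S=127.0889 intr=0.0000 cont=0.0000 V=0.0000[hold]  S*(3)=89.3304
k=2: j=0 S=94.7365 intr=7.3335 cont=7.2781 V=7.3335[EX]; j=1 S=106.5500 intr=0.0000 cont=1.5924 V=1.5924[hold]; j=2 S=119.8366 intr=0.0000 cont=0.1159 V=0.1159[hold]  S*(2)=94.7365
k=1: j=0 S=100.4698 intr=1.6002 cont=3.9681 V=3.9681[hold]; j=1 S=112.9982 intr=0.0000 cont=0.7301 V=0.7301[hold]  S*(1)=-
k=0: j=0 S=106.5500 intr=0.0000 cont=2.0718 V=2.0718[hold]  S*(0)=-

price = 2.0718
boundary = - - 94.7365 89.3304 94.7365
tree:
2.0718
3.9681 0.7301
7.3335 1.5924 0.1159
12.7396 3.4385 0.2780 0.0000
17.8372 7.3335 0.6670 0.0000 0.0000
22.6440 12.7396 1.6002 0.0000 0.0000 0.0000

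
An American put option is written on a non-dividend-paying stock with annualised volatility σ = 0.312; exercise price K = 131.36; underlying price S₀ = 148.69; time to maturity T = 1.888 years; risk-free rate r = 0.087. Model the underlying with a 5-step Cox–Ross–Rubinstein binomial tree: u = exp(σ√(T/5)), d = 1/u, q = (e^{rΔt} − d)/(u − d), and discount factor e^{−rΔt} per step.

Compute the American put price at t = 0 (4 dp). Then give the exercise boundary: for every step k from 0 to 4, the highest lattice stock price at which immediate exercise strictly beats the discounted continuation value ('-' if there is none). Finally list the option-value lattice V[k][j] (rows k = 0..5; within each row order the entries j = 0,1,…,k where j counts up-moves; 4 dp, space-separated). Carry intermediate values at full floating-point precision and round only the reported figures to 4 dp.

price = 9.8050
boundary = - - 101.3339 83.6549 101.3339
tree:
9.8050
17.4519 3.8668
30.0261 7.7696 0.7655
47.7051 15.4048 1.7153 0.0000
62.2998 30.0261 3.8432 0.0000 0.0000
74.3483 47.7051 8.6109 0.0000 0.0000 0.0000

Δt=0.37760, u=1.21133, d=0.82554, q=0.53878, disc=e^(-rΔt)=0.96768
k=5 terminal: V=max(K-S,0) → 74.3483 47.7051 8.6109 0.0000 0.0000 0.0000
k=4: j=0 S=69.0602 intr=62.2998 cont=58.0546 V=62.2998[EX]; j=1 S=101.3339 intr=30.0261 cont=25.7809 V=30.0261[EX]; j=2 S=148.6900 intr=0.0000 cont=3.8432 V=3.8432[hold]; j=3 S=218.1769 intr=0.0000 cont=0.0000 V=0.0000[hold]; j=4 S=320.1371 intr=0.0000 cont=0.0000 V=0.0000[hold]  S*(4)=101.3339
k=3: j=0 S=83.6549 intr=47.7051 cont=43.4599 V=47.7051[EX]; j=1 S=122.7491 intr=8.6109 cont=15.4048 V=15.4048[hold]; j=2 S=180.1131 intr=0.0000 cont=1.7153 V=1.7153[hold]; j=3 S=264.2849 intr=0.0000 cont=0.0000 V=0.0000[hold]  S*(3)=83.6549
k=2: j=0 S=101.3339 intr=30.0261 cont=29.3230 V=30.0261[EX]; j=1 S=148.6900 intr=0.0000 cont=7.7696 V=7.7696[hold]; j=2 S=218.1769 intr=0.0000 cont=0.7655 V=0.7655[hold]  S*(2)=101.3339
k=1: j=0 S=122.7491 intr=8.6109 cont=17.4519 V=17.4519[hold]; j=1 S=180.1131 intr=0.0000 cont=3.8668 V=3.8668[hold]  S*(1)=-
k=0: j=0 S=148.6900 intr=0.0000 cont=9.8050 V=9.8050[hold]  S*(0)=-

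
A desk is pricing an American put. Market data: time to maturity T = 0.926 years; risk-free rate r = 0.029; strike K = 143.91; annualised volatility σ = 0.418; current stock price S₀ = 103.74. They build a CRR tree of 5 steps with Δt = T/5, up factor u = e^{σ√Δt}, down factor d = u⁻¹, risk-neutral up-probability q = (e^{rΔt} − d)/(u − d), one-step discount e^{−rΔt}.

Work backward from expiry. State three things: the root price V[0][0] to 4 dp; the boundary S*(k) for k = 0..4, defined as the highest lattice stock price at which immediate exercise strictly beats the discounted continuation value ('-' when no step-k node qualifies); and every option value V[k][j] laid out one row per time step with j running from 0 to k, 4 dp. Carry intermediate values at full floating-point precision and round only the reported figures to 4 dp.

price = 44.3046
boundary = - - 72.3935 86.6608 103.7400
tree:
44.3046
57.4973 29.9376
71.5165 42.3495 16.2863
83.4350 57.2492 26.0356 5.4807
93.3912 71.5165 40.1700 10.3974 0.0000
101.7084 83.4350 57.2492 19.7249 0.0000 0.0000

params: Δt=0.18520 u=1.19708 d=0.83537 q=0.47004 e^(-rΔt)=0.99464
t_5 payoffs: 101.7084 83.4350 57.2492 19.7249 0.0000 0.0000
t_4: node(4,0) S=50.5188 payoff=93.3912 vs cont=92.6204 → 93.3912 [stop]  node(4,1) S=72.3935 payoff=71.5165 vs cont=70.7457 → 71.5165 [stop]  node(4,2) S=103.7400 payoff=40.1700 vs cont=39.3992 → 40.1700 [stop]  node(4,3) S=148.6596 payoff=0.0000 vs cont=10.3974 → 10.3974 [wait]  node(4,4) S=213.0295 payoff=0.0000 vs cont=0.0000 → 0.0000 [wait]  ⇒ S*(4)=103.7400
t_3: node(3,0) S=60.4750 payoff=83.4350 vs cont=82.6641 → 83.4350 [stop]  node(3,1) S=86.6608 payoff=57.2492 vs cont=56.4783 → 57.2492 [stop]  node(3,2) S=124.1851 payoff=19.7249 vs cont=26.0356 → 26.0356 [wait]  node(3,3) S=177.9575 payoff=0.0000 vs cont=5.4807 → 5.4807 [wait]  ⇒ S*(3)=86.6608
t_2: node(2,0) S=72.3935 payoff=71.5165 vs cont=70.7457 → 71.5165 [stop]  node(2,1) S=103.7400 payoff=40.1700 vs cont=42.3495 → 42.3495 [wait]  node(2,2) S=148.6596 payoff=0.0000 vs cont=16.2863 → 16.2863 [wait]  ⇒ S*(2)=72.3935
t_1: node(1,0) S=86.6608 payoff=57.2492 vs cont=57.4973 → 57.4973 [wait]  node(1,1) S=124.1851 payoff=19.7249 vs cont=29.9376 → 29.9376 [wait]  ⇒ S*(1)=-
t_0: node(0,0) S=103.7400 payoff=40.1700 vs cont=44.3046 → 44.3046 [wait]  ⇒ S*(0)=-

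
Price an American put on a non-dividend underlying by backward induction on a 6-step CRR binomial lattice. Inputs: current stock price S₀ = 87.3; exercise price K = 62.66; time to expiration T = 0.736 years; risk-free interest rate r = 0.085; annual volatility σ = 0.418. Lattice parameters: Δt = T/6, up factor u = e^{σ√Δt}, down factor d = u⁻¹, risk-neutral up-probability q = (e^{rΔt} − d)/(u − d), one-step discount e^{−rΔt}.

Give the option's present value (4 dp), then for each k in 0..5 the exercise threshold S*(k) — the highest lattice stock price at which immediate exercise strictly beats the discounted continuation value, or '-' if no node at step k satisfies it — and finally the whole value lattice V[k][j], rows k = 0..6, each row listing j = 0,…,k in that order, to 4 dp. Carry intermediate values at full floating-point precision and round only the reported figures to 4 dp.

Δt=0.12267  u=1.15766  d=0.86381  q=0.49913  discount=0.98963
step 6 (expiry): payoffs max(K−S,0) = 26.3914 14.0537 0.0000 0.0000 0.0000 0.0000 0.0000
step 5: (k=5,j=0): S=41.9867, (K−S)⁺=20.6733, hold=20.0234 ⇒ V=20.6733 exercise | (k=5,j=1): S=56.2695, (K−S)⁺=6.3905, hold=6.9660 ⇒ V=6.9660 continue | (k=5,j=2): S=75.4108, (K−S)⁺=0.0000, hold=0.0000 ⇒ V=0.0000 continue | (k=5,j=3): S=101.0636, (K−S)⁺=0.0000, hold=0.0000 ⇒ V=0.0000 continue | (k=5,j=4): S=135.4427, (K−S)⁺=0.0000, hold=0.0000 ⇒ V=0.0000 continue | (k=5,j=5): S=181.5167, (K−S)⁺=0.0000, hold=0.0000 ⇒ V=0.0000 continue  boundary S*=41.9867
step 4: (k=4,j=0): S=48.6063, (K−S)⁺=14.0537, hold=13.6881 ⇒ V=14.0537 exercise | (k=4,j=1): S=65.1408, (K−S)⁺=0.0000, hold=3.4528 ⇒ V=3.4528 continue | (k=4,j=2): S=87.3000, (K−S)⁺=0.0000, hold=0.0000 ⇒ V=0.0000 continue | (k=4,j=3): S=116.9971, (K−S)⁺=0.0000, hold=0.0000 ⇒ V=0.0000 continue | (k=4,j=4): S=156.7964, (K−S)⁺=0.0000, hold=0.0000 ⇒ V=0.0000 continue  boundary S*=48.6063
step 3: (k=3,j=0): S=56.2695, (K−S)⁺=6.3905, hold=8.6716 ⇒ V=8.6716 continue | (k=3,j=1): S=75.4108, (K−S)⁺=0.0000, hold=1.7115 ⇒ V=1.7115 continue | (k=3,j=2): S=101.0636, (K−S)⁺=0.0000, hold=0.0000 ⇒ V=0.0000 continue | (k=3,j=3): S=135.4427, (K−S)⁺=0.0000, hold=0.0000 ⇒ V=0.0000 continue  boundary S*=-
step 2: (k=2,j=0): S=65.1408, (K−S)⁺=0.0000, hold=5.1436 ⇒ V=5.1436 continue | (k=2,j=1): S=87.3000, (K−S)⁺=0.0000, hold=0.8483 ⇒ V=0.8483 continue | (k=2,j=2): S=116.9971, (K−S)⁺=0.0000, hold=0.0000 ⇒ V=0.0000 continue  boundary S*=-
step 1: (k=1,j=0): S=75.4108, (K−S)⁺=0.0000, hold=2.9686 ⇒ V=2.9686 continue | (k=1,j=1): S=101.0636, (K−S)⁺=0.0000, hold=0.4205 ⇒ V=0.4205 continue  boundary S*=-
step 0: (k=0,j=0): S=87.3000, (K−S)⁺=0.0000, hold=1.6791 ⇒ V=1.6791 continue  boundary S*=-

price = 1.6791
boundary = - - - - 48.6063 41.9867
tree:
1.6791
2.9686 0.4205
5.1436 0.8483 0.0000
8.6716 1.7115 0.0000 0.0000
14.0537 3.4528 0.0000 0.0000 0.0000
20.6733 6.9660 0.0000 0.0000 0.0000 0.0000
26.3914 14.0537 0.0000 0.0000 0.0000 0.0000 0.0000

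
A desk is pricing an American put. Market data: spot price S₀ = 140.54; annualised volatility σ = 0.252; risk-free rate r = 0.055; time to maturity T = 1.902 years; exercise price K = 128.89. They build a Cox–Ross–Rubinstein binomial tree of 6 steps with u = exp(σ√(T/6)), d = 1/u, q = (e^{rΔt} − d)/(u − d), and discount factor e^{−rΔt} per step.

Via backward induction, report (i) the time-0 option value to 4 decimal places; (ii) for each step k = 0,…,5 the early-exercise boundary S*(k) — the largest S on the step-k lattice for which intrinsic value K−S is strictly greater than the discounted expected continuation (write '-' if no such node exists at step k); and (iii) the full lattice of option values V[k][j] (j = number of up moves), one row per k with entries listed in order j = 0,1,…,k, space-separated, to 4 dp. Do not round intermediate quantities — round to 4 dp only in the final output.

Δt=0.31700  u=1.15244  d=0.86772  q=0.52636  discount=0.98272
step 6 (expiry): payoffs max(K−S,0) = 68.8990 49.2146 23.0714 0.0000 0.0000 0.0000 0.0000
step 5: (k=5,j=0): S=69.1361, (K−S)⁺=59.7539, hold=57.5261 ⇒ V=59.7539 exercise | (k=5,j=1): S=91.8212, (K−S)⁺=37.0688, hold=34.8411 ⇒ V=37.0688 exercise | (k=5,j=2): S=121.9498, (K−S)⁺=6.9402, hold=10.7386 ⇒ V=10.7386 continue | (k=5,j=3): S=161.9642, (K−S)⁺=0.0000, hold=0.0000 ⇒ V=0.0000 continue | (k=5,j=4): S=215.1082, (K−S)⁺=0.0000, hold=0.0000 ⇒ V=0.0000 continue | (k=5,j=5): S=285.6899, (K−S)⁺=0.0000, hold=0.0000 ⇒ V=0.0000 continue  boundary S*=91.8212
step 4: (k=4,j=0): S=79.6754, (K−S)⁺=49.2146, hold=46.9869 ⇒ V=49.2146 exercise | (k=4,j=1): S=105.8186, (K−S)⁺=23.0714, hold=22.8085 ⇒ V=23.0714 exercise | (k=4,j=2): S=140.5400, (K−S)⁺=0.0000, hold=4.9983 ⇒ V=4.9983 continue | (k=4,j=3): S=186.6543, (K−S)⁺=0.0000, hold=0.0000 ⇒ V=0.0000 continue | (k=4,j=4): S=247.8996, (K−S)⁺=0.0000, hold=0.0000 ⇒ V=0.0000 continue  boundary S*=105.8186
step 3: (k=3,j=0): S=91.8212, (K−S)⁺=37.0688, hold=34.8411 ⇒ V=37.0688 exercise | (k=3,j=1): S=121.9498, (K−S)⁺=6.9402, hold=13.3241 ⇒ V=13.3241 continue | (k=3,j=2): S=161.9642, (K−S)⁺=0.0000, hold=2.3265 ⇒ V=2.3265 continue | (k=3,j=3): S=215.1082, (K−S)⁺=0.0000, hold=0.0000 ⇒ V=0.0000 continue  boundary S*=91.8212
step 2: (k=2,j=0): S=105.8186, (K−S)⁺=23.0714, hold=24.1458 ⇒ V=24.1458 continue | (k=2,j=1): S=140.5400, (K−S)⁺=0.0000, hold=7.4051 ⇒ V=7.4051 continue | (k=2,j=2): S=186.6543, (K−S)⁺=0.0000, hold=1.0829 ⇒ V=1.0829 continue  boundary S*=-
step 1: (k=1,j=0): S=121.9498, (K−S)⁺=6.9402, hold=15.0691 ⇒ V=15.0691 continue | (k=1,j=1): S=161.9642, (K−S)⁺=0.0000, hold=4.0069 ⇒ V=4.0069 continue  boundary S*=-
step 0: (k=0,j=0): S=140.5400, (K−S)⁺=0.0000, hold=9.0866 ⇒ V=9.0866 continue  boundary S*=-

price = 9.0866
boundary = - - - 91.8212 105.8186 91.8212
tree:
9.0866
15.0691 4.0069
24.1458 7.4051 1.0829
37.0688 13.3241 2.3265 0.0000
49.2146 23.0714 4.9983 0.0000 0.0000
59.7539 37.0688 10.7386 0.0000 0.0000 0.0000
68.8990 49.2146 23.0714 0.0000 0.0000 0.0000 0.0000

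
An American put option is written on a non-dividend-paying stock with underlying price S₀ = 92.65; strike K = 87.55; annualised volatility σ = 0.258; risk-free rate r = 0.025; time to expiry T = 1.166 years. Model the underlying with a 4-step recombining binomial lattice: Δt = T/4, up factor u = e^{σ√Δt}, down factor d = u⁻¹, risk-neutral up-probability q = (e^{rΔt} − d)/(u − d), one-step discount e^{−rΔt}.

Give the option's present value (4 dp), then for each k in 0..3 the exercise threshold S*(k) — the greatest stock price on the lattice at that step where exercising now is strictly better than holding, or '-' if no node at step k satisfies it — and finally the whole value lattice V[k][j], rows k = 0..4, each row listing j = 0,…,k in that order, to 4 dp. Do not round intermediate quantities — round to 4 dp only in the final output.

price = 6.6999
boundary = - - - 61.0041
tree:
6.6999
11.1022 2.2433
17.6959 4.4429 0.0000
26.5459 8.7995 0.0000 0.0000
34.4783 17.4280 0.0000 0.0000 0.0000

Δt=0.29150, u=1.14946, d=0.86997, q=0.49140, disc=e^(-rΔt)=0.99274
k=4 terminal: V=max(K-S,0) → 34.4783 17.4280 0.0000 0.0000 0.0000
k=3: j=0 S=61.0041 intr=26.5459 cont=25.9102 V=26.5459[EX]; j=1 S=80.6028 intr=6.9472 cont=8.7995 V=8.7995[hold]; j=2 S=106.4979 intr=0.0000 cont=0.0000 V=0.0000[hold]; j=3 S=140.7123 intr=0.0000 cont=0.0000 V=0.0000[hold]  S*(3)=61.0041
k=2: j=0 S=70.1220 intr=17.4280 cont=17.6959 V=17.6959[hold]; j=1 S=92.6500 intr=0.0000 cont=4.4429 V=4.4429[hold]; j=2 S=122.4155 intr=0.0000 cont=0.0000 V=0.0000[hold]  S*(2)=-
k=1: j=0 S=80.6028 intr=6.9472 cont=11.1022 V=11.1022[hold]; j=1 S=106.4979 intr=0.0000 cont=2.2433 V=2.2433[hold]  S*(1)=-
k=0: j=0 S=92.6500 intr=0.0000 cont=6.6999 V=6.6999[hold]  S*(0)=-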